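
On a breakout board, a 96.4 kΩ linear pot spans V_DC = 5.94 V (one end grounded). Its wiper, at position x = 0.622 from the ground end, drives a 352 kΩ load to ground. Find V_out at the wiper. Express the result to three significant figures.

The pot divides into 36.44 kΩ above the wiper and 59.96 kΩ below.
(x·R_p) ‖ R_L = 51.23 kΩ.
V_out = 5.94 × 51.23/(36.44 + 51.23) = 3.471 V.

V_out ≈ 3.47 V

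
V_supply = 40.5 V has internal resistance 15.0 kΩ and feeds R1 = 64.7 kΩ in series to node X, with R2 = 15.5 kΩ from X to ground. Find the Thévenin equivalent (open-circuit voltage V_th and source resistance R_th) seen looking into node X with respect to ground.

V_th ≈ 6.59 V, R_th ≈ 13.0 kΩ

R1' = 15.0 + 64.7 = 79.70 kΩ (source resistance + R1).
With X open, the divider is unloaded: V_th = 40.5 × 15.5/95.20 = 6.594 V.
With V_supply suppressed (replaced by a short), R_th = R1' ‖ R2 = (79.70 × 15.5)/(79.70 + 15.5) = 12.98 kΩ.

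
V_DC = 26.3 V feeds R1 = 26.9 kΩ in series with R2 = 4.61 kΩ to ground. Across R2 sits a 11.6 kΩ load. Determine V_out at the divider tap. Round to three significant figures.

R2 ‖ R_L = (4.61 × 11.6)/(4.61 + 11.6) = 3.299 kΩ.
Voltage divider with the loaded lower leg: V_out = 26.3 × 3.299/(26.9 + 3.299) = 26.3 × 0.1092 = 2.873 V.

V_out ≈ 2.87 V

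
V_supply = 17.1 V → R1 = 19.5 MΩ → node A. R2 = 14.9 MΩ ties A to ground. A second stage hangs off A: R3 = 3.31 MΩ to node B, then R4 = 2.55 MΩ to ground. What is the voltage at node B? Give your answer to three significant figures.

Node A sees R2 in parallel with the series input of stage 2, R3 + R4 = 5.860 MΩ.
Effective lower resistance at A: R2 ‖ 5.860 = 4.206 MΩ.
So V_A = 17.1 × 0.1774 = 3.034 V.
Then the unloaded second divider: V_B = V_A × R4/(R3+R4) = 3.034 × 0.4352 = 1.320 V.

V_B ≈ 1.32 V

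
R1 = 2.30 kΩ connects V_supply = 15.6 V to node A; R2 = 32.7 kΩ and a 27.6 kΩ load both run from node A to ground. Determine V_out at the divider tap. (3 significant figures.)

First combine the lower leg with the load: R2 ‖ R_L = 14.97 kΩ.
Voltage divider with the loaded lower leg: V_out = 15.6 × 14.97/(2.30 + 14.97) = 15.6 × 0.8668 = 13.52 V.
(Unloaded it would be 14.6 V; the load pulls it down.)

V_out ≈ 13.5 V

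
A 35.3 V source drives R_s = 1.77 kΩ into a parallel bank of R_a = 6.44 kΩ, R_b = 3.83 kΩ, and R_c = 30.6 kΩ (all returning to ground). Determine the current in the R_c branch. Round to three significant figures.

Combine the parallel branches: R_p = (1/6.44 + 1/3.83 + 1/30.6)⁻¹ = 2.227 kΩ.
Node voltage V_A = V_CC · R_p/(R_s + R_p) = 35.3 × 0.5572 = 19.67 V.
I(R_c) = V_A / R_c = 19.67/30.6 = 0.6427 mA.
(Check via current divider: I_total = 8.832 mA; share G_k/ΣG = 0.07277 → same result.)

I ≈ 0.643 mA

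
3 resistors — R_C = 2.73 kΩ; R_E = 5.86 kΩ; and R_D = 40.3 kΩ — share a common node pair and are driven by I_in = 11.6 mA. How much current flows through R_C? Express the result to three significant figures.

Total conductance ΣG = 1/2.73 + 1/5.86 + 1/40.3 = 0.5618 (units of 1/kΩ).
By the current-divider rule, I = I_in · G_k/ΣG = 11.6 × 0.6521 = 7.564 mA.

I ≈ 7.56 mA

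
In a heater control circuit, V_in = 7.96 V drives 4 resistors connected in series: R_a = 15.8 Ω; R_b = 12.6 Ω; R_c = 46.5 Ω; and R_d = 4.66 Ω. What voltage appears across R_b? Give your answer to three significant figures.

Total series resistance ΣR = 15.8 + 12.6 + 46.5 + 4.66 = 79.56 Ω.
By the voltage-divider rule, V = 7.96 × 12.60/79.56 = 1.261 V.

V ≈ 1.26 V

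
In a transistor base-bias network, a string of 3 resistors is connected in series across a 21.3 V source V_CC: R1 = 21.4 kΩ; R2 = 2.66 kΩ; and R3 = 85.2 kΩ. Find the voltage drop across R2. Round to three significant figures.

V ≈ 0.519 V

ΣR = 21.4 + 2.66 + 85.2 = 109.3 kΩ.
Voltage divider: V = V_CC · (2.660 / 109.3) = 21.3 × 0.02435 = 0.5186 V.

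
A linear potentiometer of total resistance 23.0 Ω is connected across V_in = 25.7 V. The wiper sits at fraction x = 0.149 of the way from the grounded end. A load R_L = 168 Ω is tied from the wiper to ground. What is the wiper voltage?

Split the track: R_lower = x·R_p = 3.427 Ω, R_upper = (1−x)·R_p = 19.57 Ω.
R_L loads the lower segment: effective lower R = 3.358 Ω.
V_out = 25.7 × 3.358/(19.57 + 3.358) = 3.764 V.
(Unloaded: V_out = x·V_in = 3.83 V.)

V_out ≈ 3.76 V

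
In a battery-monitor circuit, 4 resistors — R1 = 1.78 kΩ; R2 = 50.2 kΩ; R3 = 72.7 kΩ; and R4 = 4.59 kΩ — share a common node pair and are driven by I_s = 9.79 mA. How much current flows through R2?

I ≈ 0.240 mA

Conductances: ΣG = 1/1.78 + 1/50.2 + 1/72.7 + 1/4.59 = 0.8133 (1/kΩ).
R2 takes the fraction G_k/ΣG = 0.01992/0.8133 = 0.02449, so I = 9.79 × 0.02449 = 0.2398 mA.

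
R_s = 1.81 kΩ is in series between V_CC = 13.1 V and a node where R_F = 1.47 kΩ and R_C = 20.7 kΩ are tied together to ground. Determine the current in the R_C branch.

I ≈ 0.273 mA

Parallel bank: R_p = 1/(1/1.47 + 1/20.7) = 1.373 kΩ.
Node voltage V_A = V_CC · R_p/(R_s + R_p) = 13.1 × 0.4313 = 5.650 V.
I(R_C) = V_A / R_C = 5.650/20.7 = 0.2729 mA.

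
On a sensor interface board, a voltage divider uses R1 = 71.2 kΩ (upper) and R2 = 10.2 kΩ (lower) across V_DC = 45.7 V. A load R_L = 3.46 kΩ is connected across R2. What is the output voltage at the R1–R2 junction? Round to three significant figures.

R2 ‖ R_L = (10.2 × 3.46)/(10.2 + 3.46) = 2.584 kΩ.
Then V_out = V_DC · R2'/(R1 + R2') = 45.7 × 2.584/73.78 = 1.600 V.
(Unloaded it would be 5.73 V; the load pulls it down.)

V_out ≈ 1.60 V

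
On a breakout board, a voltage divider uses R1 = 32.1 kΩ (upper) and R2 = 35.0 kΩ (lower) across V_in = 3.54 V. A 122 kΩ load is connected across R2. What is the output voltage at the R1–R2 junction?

The load sits in parallel with R2, giving an effective lower resistance R2' = R2·R_L/(R2+R_L) = 27.20 kΩ.
Voltage divider with the loaded lower leg: V_out = 3.54 × 27.20/(32.1 + 27.20) = 3.54 × 0.4587 = 1.624 V.

V_out ≈ 1.62 V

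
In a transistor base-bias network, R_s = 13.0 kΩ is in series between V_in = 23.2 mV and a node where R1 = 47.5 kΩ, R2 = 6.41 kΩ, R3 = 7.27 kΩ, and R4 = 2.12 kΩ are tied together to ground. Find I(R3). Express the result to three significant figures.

Equivalent of the parallel group: R_p = 1.272 kΩ.
V_A by voltage divider: V_A = 23.2 × 1.272/(13.0 + 1.272) = 2.067 mV.
Branch current I = V_A/R3 = 2.067/7.27 = 0.2844 µA.

I ≈ 0.284 µA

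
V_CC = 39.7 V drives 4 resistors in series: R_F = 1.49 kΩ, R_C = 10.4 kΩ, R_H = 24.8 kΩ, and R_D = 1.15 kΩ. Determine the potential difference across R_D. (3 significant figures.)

Series total: ΣR = 1.49 + 10.4 + 24.8 + 1.15 = 37.84 kΩ.
Voltage divider: V = V_CC · (1.150 / 37.84) = 39.7 × 0.03039 = 1.207 V.

V ≈ 1.21 V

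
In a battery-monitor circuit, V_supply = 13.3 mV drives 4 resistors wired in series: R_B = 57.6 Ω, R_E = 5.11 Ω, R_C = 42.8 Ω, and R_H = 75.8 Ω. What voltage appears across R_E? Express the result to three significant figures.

V ≈ 0.375 mV

ΣR = 57.6 + 5.11 + 42.8 + 75.8 = 181.3 Ω.
Voltage divider: V = V_supply · (5.110 / 181.3) = 13.3 × 0.02818 = 0.3748 mV.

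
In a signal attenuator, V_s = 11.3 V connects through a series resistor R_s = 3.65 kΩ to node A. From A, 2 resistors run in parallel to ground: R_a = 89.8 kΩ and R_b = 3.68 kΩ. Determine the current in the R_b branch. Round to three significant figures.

Parallel bank: R_p = 1/(1/89.8 + 1/3.68) = 3.535 kΩ.
V_A = 11.3 × 3.535/7.185 = 5.560 V.
I(R_b) = V_A / R_b = 5.560/3.68 = 1.511 mA.
(Check via current divider: I_total = 1.573 mA; share G_k/ΣG = 0.9606 → same result.)

I ≈ 1.51 mA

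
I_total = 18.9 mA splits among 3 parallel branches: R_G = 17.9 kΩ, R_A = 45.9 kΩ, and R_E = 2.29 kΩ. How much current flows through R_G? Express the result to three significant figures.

Total conductance ΣG = 1/17.9 + 1/45.9 + 1/2.29 = 0.5143 (units of 1/kΩ).
By the current-divider rule, I = I_total · G_k/ΣG = 18.9 × 0.1086 = 2.053 mA.

I ≈ 2.05 mA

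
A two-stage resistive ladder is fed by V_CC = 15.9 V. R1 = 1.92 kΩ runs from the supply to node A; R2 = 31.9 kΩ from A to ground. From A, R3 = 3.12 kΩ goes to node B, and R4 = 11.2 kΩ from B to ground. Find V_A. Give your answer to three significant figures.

Looking into the second stage from A: R3 + R4 = 14.32 kΩ appears in parallel with R2.
R2 ‖ (R3+R4) = 9.883 kΩ.
First divider: V_A = V_CC · 9.883/(1.92 + 9.883) = 13.31 V.

V_A ≈ 13.3 V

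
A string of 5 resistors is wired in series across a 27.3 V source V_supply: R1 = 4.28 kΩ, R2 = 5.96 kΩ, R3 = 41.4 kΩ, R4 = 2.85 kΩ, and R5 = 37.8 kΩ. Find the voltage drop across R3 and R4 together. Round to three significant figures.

ΣR = 4.28 + 5.96 + 41.4 + 2.85 + 37.8 = 92.29 kΩ.
R_{R3..R4} = 41.4 + 2.85 = 44.25 kΩ.
V = V_supply · R/ΣR = 27.3 × 0.4795 = 13.09 V.

V ≈ 13.1 V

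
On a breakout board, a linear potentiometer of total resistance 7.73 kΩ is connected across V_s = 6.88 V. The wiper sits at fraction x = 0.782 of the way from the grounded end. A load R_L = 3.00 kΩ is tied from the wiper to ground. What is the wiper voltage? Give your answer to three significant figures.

The pot divides into 1.685 kΩ above the wiper and 6.045 kΩ below.
Lower segment in parallel with the load: 6.045 ‖ 3.00 = 2.005 kΩ.
V_out = 6.88 × 2.005/(1.685 + 2.005) = 3.738 V.

V_out ≈ 3.74 V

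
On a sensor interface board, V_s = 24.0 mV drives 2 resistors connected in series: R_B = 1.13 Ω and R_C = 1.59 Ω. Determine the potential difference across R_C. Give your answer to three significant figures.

Series total: ΣR = 1.13 + 1.59 = 2.720 Ω.
By the voltage-divider rule, V = 24.0 × 1.590/2.720 = 14.03 mV.

V ≈ 14.0 mV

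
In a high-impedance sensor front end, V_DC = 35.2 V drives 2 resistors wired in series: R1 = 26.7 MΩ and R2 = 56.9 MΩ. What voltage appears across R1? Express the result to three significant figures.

V ≈ 11.2 V

ΣR = 26.7 + 56.9 = 83.60 MΩ.
Voltage divider: V = V_DC · (26.70 / 83.60) = 35.2 × 0.3194 = 11.24 V.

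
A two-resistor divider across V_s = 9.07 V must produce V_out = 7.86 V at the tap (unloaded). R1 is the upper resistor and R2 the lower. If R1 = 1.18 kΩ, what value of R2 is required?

Required fraction k = V_out/V_s = 0.8666.
Rearranging, R2 = R1·k/(1−k) = 1.18 × 6.496 = 7.665 kΩ.

R2 ≈ 7.67 kΩ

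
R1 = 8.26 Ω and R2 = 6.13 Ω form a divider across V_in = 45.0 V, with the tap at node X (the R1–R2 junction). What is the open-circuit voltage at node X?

V_th ≈ 19.2 V

With X open, the divider is unloaded: V_th = 45.0 × 6.13/14.39 = 19.17 V.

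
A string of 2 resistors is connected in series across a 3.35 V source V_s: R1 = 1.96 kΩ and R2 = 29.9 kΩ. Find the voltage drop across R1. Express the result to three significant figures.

Series total: ΣR = 1.96 + 29.9 = 31.86 kΩ.
Voltage divider: V = V_s · (1.960 / 31.86) = 3.35 × 0.06152 = 0.2061 V.

V ≈ 0.206 V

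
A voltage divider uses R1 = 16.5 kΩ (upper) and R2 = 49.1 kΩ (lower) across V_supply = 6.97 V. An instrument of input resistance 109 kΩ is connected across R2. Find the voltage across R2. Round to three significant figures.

R2 ‖ R_L = (49.1 × 109)/(49.1 + 109) = 33.85 kΩ.
Voltage divider with the loaded lower leg: V_out = 6.97 × 33.85/(16.5 + 33.85) = 6.97 × 0.6723 = 4.686 V.
(Unloaded it would be 5.22 V; the load pulls it down.)

V_out ≈ 4.69 V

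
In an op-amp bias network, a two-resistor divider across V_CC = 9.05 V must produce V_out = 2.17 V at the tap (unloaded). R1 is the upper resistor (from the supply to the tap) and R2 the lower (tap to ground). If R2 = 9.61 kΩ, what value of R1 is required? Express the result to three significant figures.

R1 ≈ 30.5 kΩ

Required fraction k = V_out/V_CC = 0.2398.
So R1 = R2 · (V_CC/V_out − 1) = 9.61 × (9.05/2.17 − 1) = 9.61 × 3.171 = 30.47 kΩ.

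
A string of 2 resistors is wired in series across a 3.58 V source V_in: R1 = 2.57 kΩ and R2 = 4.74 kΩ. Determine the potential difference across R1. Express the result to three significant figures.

V ≈ 1.26 V

Series total: ΣR = 2.57 + 4.74 = 7.310 kΩ.
V = V_in · R/ΣR = 3.58 × 0.3516 = 1.259 V.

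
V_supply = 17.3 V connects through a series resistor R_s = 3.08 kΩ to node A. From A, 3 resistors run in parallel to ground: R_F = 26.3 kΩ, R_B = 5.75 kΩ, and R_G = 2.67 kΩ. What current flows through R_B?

Combine the parallel branches: R_p = (1/26.3 + 1/5.75 + 1/2.67)⁻¹ = 1.705 kΩ.
Node voltage V_A = V_supply · R_p/(R_s + R_p) = 17.3 × 0.3563 = 6.165 V.
Branch current I = V_A/R_B = 6.165/5.75 = 1.072 mA.

I ≈ 1.07 mA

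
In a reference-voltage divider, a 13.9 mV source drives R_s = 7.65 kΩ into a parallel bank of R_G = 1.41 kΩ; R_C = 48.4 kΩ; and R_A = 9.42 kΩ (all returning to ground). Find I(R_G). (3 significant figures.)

I ≈ 1.33 µA

Equivalent of the parallel group: R_p = 1.196 kΩ.
V_A by voltage divider: V_A = 13.9 × 1.196/(7.65 + 1.196) = 1.879 mV.
I(R_G) = V_A / R_G = 1.879/1.41 = 1.333 µA.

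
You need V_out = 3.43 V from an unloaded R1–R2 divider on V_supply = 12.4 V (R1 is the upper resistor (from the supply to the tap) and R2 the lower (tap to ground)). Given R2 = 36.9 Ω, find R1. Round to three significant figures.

R1 ≈ 96.5 Ω

V_out/V_supply = R2/(R1+R2) = 0.2766.
R1 = R2·(1/k − 1) = 36.9 × 2.615 = 96.50 Ω.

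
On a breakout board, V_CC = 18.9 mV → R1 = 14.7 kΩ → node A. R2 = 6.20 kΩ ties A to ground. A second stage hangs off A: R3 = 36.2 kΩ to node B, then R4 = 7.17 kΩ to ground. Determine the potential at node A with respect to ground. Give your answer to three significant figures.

V_A ≈ 5.09 mV

Looking into the second stage from A: R3 + R4 = 43.37 kΩ appears in parallel with R2.
R2 ‖ (R3+R4) = 5.425 kΩ.
V_A = 18.9 × 5.425/(14.7 + 5.425) = 5.094 mV.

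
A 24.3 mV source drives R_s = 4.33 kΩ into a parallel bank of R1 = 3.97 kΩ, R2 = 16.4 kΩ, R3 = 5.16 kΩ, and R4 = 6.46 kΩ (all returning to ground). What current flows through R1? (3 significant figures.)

Parallel bank: R_p = 1/(1/3.97 + 1/16.4 + 1/5.16 + 1/6.46) = 1.512 kΩ.
V_A = 24.3 × 1.512/5.842 = 6.289 mV.
I(R1) = V_A / R1 = 6.289/3.97 = 1.584 µA.

I ≈ 1.58 µA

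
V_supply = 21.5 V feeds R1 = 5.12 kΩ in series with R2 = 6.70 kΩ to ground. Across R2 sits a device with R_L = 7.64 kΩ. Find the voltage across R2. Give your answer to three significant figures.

V_out ≈ 8.83 V

R2 ‖ R_L = (6.70 × 7.64)/(6.70 + 7.64) = 3.570 kΩ.
Now apply the divider: V_out = 21.5 × 0.4108 = 8.832 V.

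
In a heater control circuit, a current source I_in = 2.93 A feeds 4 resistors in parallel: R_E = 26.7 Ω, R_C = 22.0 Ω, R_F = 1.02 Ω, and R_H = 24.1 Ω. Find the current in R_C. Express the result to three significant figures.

I ≈ 0.121 A

Conductances: ΣG = 1/26.7 + 1/22.0 + 1/1.02 + 1/24.1 = 1.105 (1/Ω).
R_C takes the fraction G_k/ΣG = 0.04545/1.105 = 0.04114, so I = 2.93 × 0.04114 = 0.1205 A.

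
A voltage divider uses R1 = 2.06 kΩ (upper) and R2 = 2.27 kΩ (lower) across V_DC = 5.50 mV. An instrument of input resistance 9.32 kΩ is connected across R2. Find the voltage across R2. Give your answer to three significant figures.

V_out ≈ 2.58 mV

R2 ‖ R_L = (2.27 × 9.32)/(2.27 + 9.32) = 1.825 kΩ.
Now apply the divider: V_out = 5.50 × 0.4698 = 2.584 mV.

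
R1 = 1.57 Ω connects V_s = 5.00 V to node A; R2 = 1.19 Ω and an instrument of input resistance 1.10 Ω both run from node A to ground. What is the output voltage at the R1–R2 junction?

R2 ‖ R_L = (1.19 × 1.10)/(1.19 + 1.10) = 0.5716 Ω.
Then V_out = V_s · R2'/(R1 + R2') = 5.00 × 0.5716/2.142 = 1.335 V.

V_out ≈ 1.33 V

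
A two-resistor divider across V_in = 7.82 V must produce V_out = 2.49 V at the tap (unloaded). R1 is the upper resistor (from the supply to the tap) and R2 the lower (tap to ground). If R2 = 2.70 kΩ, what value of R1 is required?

The divider ratio is R2/(R1+R2) = 2.49/7.82 = 0.3184.
So R1 = R2 · (V_in/V_out − 1) = 2.70 × (7.82/2.49 − 1) = 2.70 × 2.141 = 5.780 kΩ.

R1 ≈ 5.78 kΩ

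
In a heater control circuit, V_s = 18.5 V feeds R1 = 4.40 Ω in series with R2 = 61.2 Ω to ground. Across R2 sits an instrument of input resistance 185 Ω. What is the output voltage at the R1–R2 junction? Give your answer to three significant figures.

R2 ‖ R_L = (61.2 × 185)/(61.2 + 185) = 45.99 Ω.
Voltage divider with the loaded lower leg: V_out = 18.5 × 45.99/(4.40 + 45.99) = 18.5 × 0.9127 = 16.88 V.

V_out ≈ 16.9 V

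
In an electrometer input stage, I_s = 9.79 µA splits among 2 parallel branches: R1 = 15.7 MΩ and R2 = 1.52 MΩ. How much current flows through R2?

I ≈ 8.93 µA

For two parallel branches, I_k = I_s · (other R)/(sum of R).
I(R2) = 9.79 × 15.7/(15.7 + 1.52) = 9.79 × 0.9117 = 8.926 µA.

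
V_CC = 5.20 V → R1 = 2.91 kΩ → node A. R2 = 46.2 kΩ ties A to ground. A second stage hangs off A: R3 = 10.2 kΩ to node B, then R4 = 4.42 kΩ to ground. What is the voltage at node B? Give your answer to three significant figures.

V_B ≈ 1.25 V

Node A sees R2 in parallel with the series input of stage 2, R3 + R4 = 14.62 kΩ.
R2 ‖ (R3+R4) = 11.11 kΩ.
So V_A = 5.20 × 0.7924 = 4.120 V.
V_B = V_A × 0.3023 = 1.246 V.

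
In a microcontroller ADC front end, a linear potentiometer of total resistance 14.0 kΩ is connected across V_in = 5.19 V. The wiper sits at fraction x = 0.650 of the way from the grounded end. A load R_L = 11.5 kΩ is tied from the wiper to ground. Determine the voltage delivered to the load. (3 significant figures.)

Split the track: R_lower = x·R_p = 9.100 kΩ, R_upper = (1−x)·R_p = 4.900 kΩ.
R_L loads the lower segment: effective lower R = 5.080 kΩ.
Then V_out = V_in · 5.080/(4.900 + 5.080) = 2.642 V.

V_out ≈ 2.64 V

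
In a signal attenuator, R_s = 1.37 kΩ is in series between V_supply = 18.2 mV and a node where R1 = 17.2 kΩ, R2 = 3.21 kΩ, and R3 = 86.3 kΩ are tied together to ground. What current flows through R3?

I ≈ 0.139 µA

Parallel bank: R_p = 1/(1/17.2 + 1/3.21 + 1/86.3) = 2.623 kΩ.
V_A by voltage divider: V_A = 18.2 × 2.623/(1.37 + 2.623) = 11.96 mV.
I(R3) = V_A / R3 = 11.96/86.3 = 0.1385 µA.
(Equivalently: I_total = 4.558 µA, then current-divider fraction G_k/ΣG = 0.03039.)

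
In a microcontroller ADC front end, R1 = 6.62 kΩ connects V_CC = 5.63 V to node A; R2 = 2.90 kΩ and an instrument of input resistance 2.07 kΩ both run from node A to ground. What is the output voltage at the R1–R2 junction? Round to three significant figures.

First combine the lower leg with the load: R2 ‖ R_L = 1.208 kΩ.
Then V_out = V_CC · R2'/(R1 + R2') = 5.63 × 1.208/7.828 = 0.8687 V.

V_out ≈ 0.869 V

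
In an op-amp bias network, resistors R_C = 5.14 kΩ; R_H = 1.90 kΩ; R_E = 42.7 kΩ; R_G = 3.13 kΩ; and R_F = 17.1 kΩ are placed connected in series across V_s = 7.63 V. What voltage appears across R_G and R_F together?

ΣR = 5.14 + 1.90 + 42.7 + 3.13 + 17.1 = 69.97 kΩ.
R_{R_G..R_F} = 3.13 + 17.1 = 20.23 kΩ.
V = V_s · R/ΣR = 7.63 × 0.2891 = 2.206 V.

V ≈ 2.21 V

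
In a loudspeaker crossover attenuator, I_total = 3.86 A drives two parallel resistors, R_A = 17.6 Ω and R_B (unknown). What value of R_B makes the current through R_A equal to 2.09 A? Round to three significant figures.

Two-branch current divider: I_A = I_total · R_B/(R_A + R_B).
2.09/3.86 = R_B/(R_A + R_B) → R_B = R_A · (0.5415)/(1 − 0.5415) = 17.6 × 1.181 = 20.78 Ω.

R_B ≈ 20.8 Ω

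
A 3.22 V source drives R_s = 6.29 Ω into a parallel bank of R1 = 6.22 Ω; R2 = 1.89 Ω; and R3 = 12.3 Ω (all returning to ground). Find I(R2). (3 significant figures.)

I ≈ 0.291 A

Equivalent of the parallel group: R_p = 1.297 Ω.
Node voltage V_A = V_in · R_p/(R_s + R_p) = 3.22 × 0.1709 = 0.5504 V.
I(R2) = V_A / R2 = 0.5504/1.89 = 0.2912 A.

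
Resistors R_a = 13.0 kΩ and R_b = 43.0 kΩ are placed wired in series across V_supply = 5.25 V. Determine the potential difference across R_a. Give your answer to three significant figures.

V ≈ 1.22 V

Series total: ΣR = 13.0 + 43.0 = 56.00 kΩ.
Voltage divider: V = V_supply · (13.00 / 56.00) = 5.25 × 0.2321 = 1.219 V.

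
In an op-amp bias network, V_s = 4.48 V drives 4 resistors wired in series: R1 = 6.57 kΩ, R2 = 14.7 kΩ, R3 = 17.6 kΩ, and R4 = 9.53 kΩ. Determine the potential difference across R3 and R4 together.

Series total: ΣR = 6.57 + 14.7 + 17.6 + 9.53 = 48.40 kΩ.
R_{R3..R4} = 17.6 + 9.53 = 27.13 kΩ.
V = V_s · R/ΣR = 4.48 × 0.5605 = 2.511 V.

V ≈ 2.51 V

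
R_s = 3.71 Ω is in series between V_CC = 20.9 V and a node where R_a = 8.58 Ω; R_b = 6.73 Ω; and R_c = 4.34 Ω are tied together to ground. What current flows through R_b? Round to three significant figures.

I ≈ 1.09 A

Equivalent of the parallel group: R_p = 2.018 Ω.
V_A by voltage divider: V_A = 20.9 × 2.018/(3.71 + 2.018) = 7.363 V.
Branch current I = V_A/R_b = 7.363/6.73 = 1.094 A.
(Equivalently: I_total = 3.649 A, then current-divider fraction G_k/ΣG = 0.2998.)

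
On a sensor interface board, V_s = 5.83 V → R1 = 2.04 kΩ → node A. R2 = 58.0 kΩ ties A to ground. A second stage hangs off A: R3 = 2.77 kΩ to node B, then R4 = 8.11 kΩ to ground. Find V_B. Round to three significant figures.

Looking into the second stage from A: R3 + R4 = 10.88 kΩ appears in parallel with R2.
Effective lower resistance at A: R2 ‖ 10.88 = 9.161 kΩ.
First divider: V_A = V_s · 9.161/(2.04 + 9.161) = 4.768 V.
Stage 2 is unloaded, so V_B = V_A · R4/(R3+R4) = 4.768 × 8.11/10.88 = 3.554 V.

V_B ≈ 3.55 V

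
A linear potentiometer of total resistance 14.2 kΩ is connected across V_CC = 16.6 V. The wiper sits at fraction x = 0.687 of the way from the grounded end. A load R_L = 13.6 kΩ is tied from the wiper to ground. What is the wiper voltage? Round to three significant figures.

V_out ≈ 9.31 V

Split the track: R_lower = x·R_p = 9.755 kΩ, R_upper = (1−x)·R_p = 4.445 kΩ.
Lower segment in parallel with the load: 9.755 ‖ 13.6 = 5.681 kΩ.
Loaded-divider output: V_out = 16.6 × 0.5610 = 9.313 V.
(Unloaded: V_out = x·V_CC = 11.4 V.)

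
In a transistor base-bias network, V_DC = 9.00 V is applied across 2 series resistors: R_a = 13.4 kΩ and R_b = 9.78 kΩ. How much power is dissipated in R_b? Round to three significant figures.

Series current I = V_DC/ΣR = 9.00/23.18 = 0.3883 mA.
P(R_b) = I²·R_b = (0.3883)² × 9.78 = 1.474 mW.

P ≈ 1.47 mW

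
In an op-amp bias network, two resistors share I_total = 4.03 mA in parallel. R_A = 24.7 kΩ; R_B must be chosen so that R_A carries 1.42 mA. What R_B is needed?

In a two-way split, I_A/I_total = R_B/(R_A + R_B).
1.42/4.03 = R_B/(R_A + R_B) → R_B = R_A · (0.3524)/(1 − 0.3524) = 24.7 × 0.5441 = 13.44 kΩ.

R_B ≈ 13.4 kΩ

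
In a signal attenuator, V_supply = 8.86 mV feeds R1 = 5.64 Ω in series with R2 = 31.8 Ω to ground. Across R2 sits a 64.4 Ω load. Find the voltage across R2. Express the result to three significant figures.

R2 ‖ R_L = (31.8 × 64.4)/(31.8 + 64.4) = 21.29 Ω.
Voltage divider with the loaded lower leg: V_out = 8.86 × 21.29/(5.64 + 21.29) = 8.86 × 0.7906 = 7.004 mV.

V_out ≈ 7.00 mV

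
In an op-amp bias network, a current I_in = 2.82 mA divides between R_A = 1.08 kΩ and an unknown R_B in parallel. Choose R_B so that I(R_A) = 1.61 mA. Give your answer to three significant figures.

In a two-way split, I_A/I_in = R_B/(R_A + R_B).
1.61/2.82 = R_B/(R_A + R_B) → R_B = R_A · (0.5709)/(1 − 0.5709) = 1.08 × 1.331 = 1.437 kΩ.

R_B ≈ 1.44 kΩ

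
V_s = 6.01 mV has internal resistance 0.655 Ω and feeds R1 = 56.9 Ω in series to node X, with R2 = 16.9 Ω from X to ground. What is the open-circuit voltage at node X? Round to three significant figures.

V_th ≈ 1.36 mV

R1' = 0.655 + 56.9 = 57.55 Ω (source resistance + R1).
Open-circuit (no load on X): V_th = V_s · R2/(R1' + R2) = 6.01 × 16.9/(57.55 + 16.9) = 1.364 mV.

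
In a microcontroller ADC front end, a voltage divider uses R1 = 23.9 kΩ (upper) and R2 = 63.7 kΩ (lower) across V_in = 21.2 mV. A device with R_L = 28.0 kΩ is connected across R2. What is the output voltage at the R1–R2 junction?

First combine the lower leg with the load: R2 ‖ R_L = 19.45 kΩ.
Voltage divider with the loaded lower leg: V_out = 21.2 × 19.45/(23.9 + 19.45) = 21.2 × 0.4487 = 9.512 mV.
(Unloaded it would be 15.4 mV; the load pulls it down.)

V_out ≈ 9.51 mV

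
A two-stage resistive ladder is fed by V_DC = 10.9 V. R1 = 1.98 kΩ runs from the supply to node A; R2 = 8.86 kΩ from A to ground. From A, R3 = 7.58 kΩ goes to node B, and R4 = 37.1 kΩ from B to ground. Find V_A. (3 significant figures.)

Looking into the second stage from A: R3 + R4 = 44.68 kΩ appears in parallel with R2.
R2 ‖ (R3+R4) = 7.394 kΩ.
First divider: V_A = V_DC · 7.394/(1.98 + 7.394) = 8.598 V.

V_A ≈ 8.60 V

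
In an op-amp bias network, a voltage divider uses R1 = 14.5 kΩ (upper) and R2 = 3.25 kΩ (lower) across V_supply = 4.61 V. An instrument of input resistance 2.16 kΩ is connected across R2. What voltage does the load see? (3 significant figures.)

First combine the lower leg with the load: R2 ‖ R_L = 1.298 kΩ.
Then V_out = V_supply · R2'/(R1 + R2') = 4.61 × 1.298/15.80 = 0.3787 V.

V_out ≈ 0.379 V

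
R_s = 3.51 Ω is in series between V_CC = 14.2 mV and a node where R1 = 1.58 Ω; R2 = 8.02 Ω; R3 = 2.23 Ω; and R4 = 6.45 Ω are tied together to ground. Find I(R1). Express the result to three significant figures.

Combine the parallel branches: R_p = (1/1.58 + 1/8.02 + 1/2.23 + 1/6.45)⁻¹ = 0.7347 Ω.
Node voltage V_A = V_CC · R_p/(R_s + R_p) = 14.2 × 0.1731 = 2.458 mV.
I(R1) = V_A / R1 = 2.458/1.58 = 1.556 mA.

I ≈ 1.56 mA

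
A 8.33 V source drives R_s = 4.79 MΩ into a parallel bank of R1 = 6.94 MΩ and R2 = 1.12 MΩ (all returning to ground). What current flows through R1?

I ≈ 0.201 µA

Equivalent of the parallel group: R_p = 0.9644 MΩ.
V_A = 8.33 × 0.9644/5.754 = 1.396 V.
I(R1) = V_A / R1 = 1.396/6.94 = 0.2012 µA.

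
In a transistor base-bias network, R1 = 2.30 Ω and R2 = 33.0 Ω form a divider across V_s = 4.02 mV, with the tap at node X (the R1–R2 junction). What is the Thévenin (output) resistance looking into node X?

R_th ≈ 2.15 Ω

Looking into X with the source shorted: R_th = R1·R2/(R1+R2) = 2.300 × 33.0/35.30 = 2.150 Ω.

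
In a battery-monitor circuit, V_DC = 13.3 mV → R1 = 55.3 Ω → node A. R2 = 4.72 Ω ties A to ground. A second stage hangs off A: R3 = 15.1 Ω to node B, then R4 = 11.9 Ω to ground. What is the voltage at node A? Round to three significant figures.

V_A ≈ 0.901 mV

Looking into the second stage from A: R3 + R4 = 27.00 Ω appears in parallel with R2.
Effective lower resistance at A: R2 ‖ 27.00 = 4.018 Ω.
First divider: V_A = V_DC · 4.018/(55.3 + 4.018) = 0.9008 mV.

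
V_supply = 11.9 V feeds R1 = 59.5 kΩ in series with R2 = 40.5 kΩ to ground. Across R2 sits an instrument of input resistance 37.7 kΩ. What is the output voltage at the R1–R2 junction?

First combine the lower leg with the load: R2 ‖ R_L = 19.52 kΩ.
Now apply the divider: V_out = 11.9 × 0.2471 = 2.940 V.
(Unloaded it would be 4.82 V; the load pulls it down.)

V_out ≈ 2.94 V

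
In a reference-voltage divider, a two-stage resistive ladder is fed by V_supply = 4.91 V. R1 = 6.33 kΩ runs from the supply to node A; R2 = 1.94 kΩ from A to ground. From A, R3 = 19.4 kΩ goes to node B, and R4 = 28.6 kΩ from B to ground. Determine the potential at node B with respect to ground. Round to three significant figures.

V_B ≈ 0.666 V

Looking into the second stage from A: R3 + R4 = 48.00 kΩ appears in parallel with R2.
R2 ‖ (R3+R4) = 1.865 kΩ.
First divider: V_A = V_supply · 1.865/(6.33 + 1.865) = 1.117 V.
Stage 2 is unloaded, so V_B = V_A · R4/(R3+R4) = 1.117 × 28.6/48.00 = 0.6657 V.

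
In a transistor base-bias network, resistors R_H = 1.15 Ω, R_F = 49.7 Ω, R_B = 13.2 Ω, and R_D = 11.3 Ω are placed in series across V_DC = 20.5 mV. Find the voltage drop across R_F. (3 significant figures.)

Series total: ΣR = 1.15 + 49.7 + 13.2 + 11.3 = 75.35 Ω.
Voltage divider: V = V_DC · (49.70 / 75.35) = 20.5 × 0.6596 = 13.52 mV.

V ≈ 13.5 mV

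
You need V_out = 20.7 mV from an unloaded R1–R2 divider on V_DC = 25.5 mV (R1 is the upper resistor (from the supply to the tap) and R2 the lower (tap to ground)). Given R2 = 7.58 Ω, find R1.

R1 ≈ 1.76 Ω

Required fraction k = V_out/V_DC = 0.8118.
Rearranging, R1 = R2·(1−k)/k = 7.58 × 0.2319 = 1.758 Ω.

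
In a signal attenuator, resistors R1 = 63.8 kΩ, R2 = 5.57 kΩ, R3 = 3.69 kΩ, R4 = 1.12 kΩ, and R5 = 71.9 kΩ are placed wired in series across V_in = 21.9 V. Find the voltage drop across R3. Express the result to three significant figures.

Series total: ΣR = 63.8 + 5.57 + 3.69 + 1.12 + 71.9 = 146.1 kΩ.
V = V_in · R/ΣR = 21.9 × 0.02526 = 0.5532 V.

V ≈ 0.553 V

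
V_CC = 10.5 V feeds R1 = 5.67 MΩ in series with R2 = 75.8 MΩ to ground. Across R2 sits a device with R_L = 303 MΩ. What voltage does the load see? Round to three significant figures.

V_out ≈ 9.60 V

First combine the lower leg with the load: R2 ‖ R_L = 60.63 MΩ.
Now apply the divider: V_out = 10.5 × 0.9145 = 9.602 V.
(Unloaded it would be 9.77 V; the load pulls it down.)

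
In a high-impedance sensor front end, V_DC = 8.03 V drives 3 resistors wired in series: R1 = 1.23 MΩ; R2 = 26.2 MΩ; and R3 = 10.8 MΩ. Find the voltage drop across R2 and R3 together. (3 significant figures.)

ΣR = 1.23 + 26.2 + 10.8 = 38.23 MΩ.
R_{R2..R3} = 26.2 + 10.8 = 37.00 MΩ.
By the voltage-divider rule, V = 8.03 × 37.00/38.23 = 7.772 V.

V ≈ 7.77 V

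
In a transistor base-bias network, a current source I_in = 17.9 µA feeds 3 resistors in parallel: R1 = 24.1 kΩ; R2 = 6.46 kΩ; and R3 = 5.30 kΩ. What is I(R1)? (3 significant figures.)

I ≈ 1.93 µA

ΣG = 1/24.1 + 1/6.46 + 1/5.30 = 0.3850.
Current divider: I(R1) = I_in · G_k/ΣG = 17.9 × (0.04149/0.3850) = 17.9 × 0.1078 = 1.929 µA.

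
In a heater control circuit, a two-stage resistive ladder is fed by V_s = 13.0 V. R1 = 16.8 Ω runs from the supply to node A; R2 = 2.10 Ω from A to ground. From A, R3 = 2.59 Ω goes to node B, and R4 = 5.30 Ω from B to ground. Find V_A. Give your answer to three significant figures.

V_A ≈ 1.17 V

Node A sees R2 in parallel with the series input of stage 2, R3 + R4 = 7.890 Ω.
R2 ‖ (R3+R4) = 1.659 Ω.
So V_A = 13.0 × 0.08985 = 1.168 V.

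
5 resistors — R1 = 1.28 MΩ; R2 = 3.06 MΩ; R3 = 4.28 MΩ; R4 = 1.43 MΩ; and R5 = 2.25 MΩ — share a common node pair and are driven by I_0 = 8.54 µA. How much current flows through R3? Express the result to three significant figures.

I ≈ 0.803 µA

ΣG = 1/1.28 + 1/3.06 + 1/4.28 + 1/1.43 + 1/2.25 = 2.485.
R3 takes the fraction G_k/ΣG = 0.2336/2.485 = 0.09401, so I = 8.54 × 0.09401 = 0.8028 µA.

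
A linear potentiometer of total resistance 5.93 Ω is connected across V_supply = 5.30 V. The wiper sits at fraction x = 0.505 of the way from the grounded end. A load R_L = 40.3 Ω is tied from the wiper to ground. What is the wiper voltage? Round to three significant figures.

Lower segment x·R_p = 2.995 Ω; upper segment (1−x)·R_p = 2.935 Ω.
(x·R_p) ‖ R_L = 2.788 Ω.
Loaded-divider output: V_out = 5.30 × 0.4871 = 2.582 V.
(Unloaded: V_out = x·V_supply = 2.68 V.)

V_out ≈ 2.58 V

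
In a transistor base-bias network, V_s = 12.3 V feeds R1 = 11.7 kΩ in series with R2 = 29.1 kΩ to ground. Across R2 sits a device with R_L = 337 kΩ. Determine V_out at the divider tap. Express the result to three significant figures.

V_out ≈ 8.56 V

First combine the lower leg with the load: R2 ‖ R_L = 26.79 kΩ.
Now apply the divider: V_out = 12.3 × 0.6960 = 8.561 V.
(Unloaded it would be 8.77 V; the load pulls it down.)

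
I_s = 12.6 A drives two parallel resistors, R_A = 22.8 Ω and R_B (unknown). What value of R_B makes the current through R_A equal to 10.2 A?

R_B ≈ 96.9 Ω

In a two-way split, I_A/I_s = R_B/(R_A + R_B).
With f = 0.8095, R_B = R_A · f/(1−f) = 22.8 × 4.250 = 96.90 Ω.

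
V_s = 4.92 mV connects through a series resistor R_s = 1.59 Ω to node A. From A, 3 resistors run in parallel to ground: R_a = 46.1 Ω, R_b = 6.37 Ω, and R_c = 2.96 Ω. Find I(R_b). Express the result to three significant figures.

I ≈ 0.424 mA

Parallel bank: R_p = 1/(1/46.1 + 1/6.37 + 1/2.96) = 1.936 Ω.
Node voltage V_A = V_s · R_p/(R_s + R_p) = 4.92 × 0.5491 = 2.701 mV.
I(R_b) = V_A / R_b = 2.701/6.37 = 0.4241 mA.
(Check via current divider: I_total = 1.395 mA; share G_k/ΣG = 0.3039 → same result.)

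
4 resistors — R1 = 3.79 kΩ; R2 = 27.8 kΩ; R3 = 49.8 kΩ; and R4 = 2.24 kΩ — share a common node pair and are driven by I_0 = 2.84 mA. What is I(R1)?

Conductances: ΣG = 1/3.79 + 1/27.8 + 1/49.8 + 1/2.24 = 0.7663 (1/kΩ).
By the current-divider rule, I = I_0 · G_k/ΣG = 2.84 × 0.3443 = 0.9778 mA.

I ≈ 0.978 mA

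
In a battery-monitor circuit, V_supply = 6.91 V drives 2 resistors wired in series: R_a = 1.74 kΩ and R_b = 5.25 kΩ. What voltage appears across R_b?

V ≈ 5.19 V

Series total: ΣR = 1.74 + 5.25 = 6.990 kΩ.
V = V_supply · R/ΣR = 6.91 × 0.7511 = 5.190 V.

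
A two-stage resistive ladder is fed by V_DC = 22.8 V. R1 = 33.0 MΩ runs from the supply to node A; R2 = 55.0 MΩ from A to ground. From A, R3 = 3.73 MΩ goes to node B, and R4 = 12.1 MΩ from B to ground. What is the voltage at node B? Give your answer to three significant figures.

V_B ≈ 4.73 V

The second stage (R3 + R4 = 15.83 MΩ) loads node A in parallel with R2.
Effective lower resistance at A: R2 ‖ 15.83 = 12.29 MΩ.
First divider: V_A = V_DC · 12.29/(33.0 + 12.29) = 6.188 V.
V_B = V_A × 0.7644 = 4.730 V.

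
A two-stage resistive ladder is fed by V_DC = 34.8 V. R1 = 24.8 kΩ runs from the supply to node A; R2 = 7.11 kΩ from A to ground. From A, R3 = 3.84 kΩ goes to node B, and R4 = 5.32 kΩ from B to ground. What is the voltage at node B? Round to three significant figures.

The second stage (R3 + R4 = 9.160 kΩ) loads node A in parallel with R2.
R2 ‖ (R3+R4) = 4.003 kΩ.
So V_A = 34.8 × 0.1390 = 4.836 V.
V_B = V_A × 0.5808 = 2.809 V.

V_B ≈ 2.81 V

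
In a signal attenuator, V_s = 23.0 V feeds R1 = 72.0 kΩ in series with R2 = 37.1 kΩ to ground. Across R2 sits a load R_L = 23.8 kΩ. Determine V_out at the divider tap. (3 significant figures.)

The load sits in parallel with R2, giving an effective lower resistance R2' = R2·R_L/(R2+R_L) = 14.50 kΩ.
Now apply the divider: V_out = 23.0 × 0.1676 = 3.855 V.
(Unloaded it would be 7.82 V; the load pulls it down.)

V_out ≈ 3.86 V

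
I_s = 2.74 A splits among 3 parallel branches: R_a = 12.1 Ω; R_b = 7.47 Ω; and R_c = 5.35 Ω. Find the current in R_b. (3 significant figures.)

Total conductance ΣG = 1/12.1 + 1/7.47 + 1/5.35 = 0.4034 (units of 1/Ω).
By the current-divider rule, I = I_s · G_k/ΣG = 2.74 × 0.3318 = 0.9092 A.

I ≈ 0.909 A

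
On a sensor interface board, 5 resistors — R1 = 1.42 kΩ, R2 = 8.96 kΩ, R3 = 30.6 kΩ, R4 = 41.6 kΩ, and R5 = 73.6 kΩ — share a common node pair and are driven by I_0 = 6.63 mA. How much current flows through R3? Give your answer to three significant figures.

I ≈ 0.245 mA

ΣG = 1/1.42 + 1/8.96 + 1/30.6 + 1/41.6 + 1/73.6 = 0.8861.
By the current-divider rule, I = I_0 · G_k/ΣG = 6.63 × 0.03688 = 0.2445 mA.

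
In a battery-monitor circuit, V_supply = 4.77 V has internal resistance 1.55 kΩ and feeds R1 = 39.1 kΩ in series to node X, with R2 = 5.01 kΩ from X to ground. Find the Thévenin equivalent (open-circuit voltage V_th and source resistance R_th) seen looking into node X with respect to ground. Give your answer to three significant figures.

R1' = 1.55 + 39.1 = 40.65 kΩ (source resistance + R1).
Open-circuit (no load on X): V_th = V_supply · R2/(R1' + R2) = 4.77 × 5.01/(40.65 + 5.01) = 0.5234 V.
Looking into X with the source shorted: R_th = R1'·R2/(R1'+R2) = 40.65 × 5.01/45.66 = 4.460 kΩ.

V_th ≈ 0.523 V, R_th ≈ 4.46 kΩ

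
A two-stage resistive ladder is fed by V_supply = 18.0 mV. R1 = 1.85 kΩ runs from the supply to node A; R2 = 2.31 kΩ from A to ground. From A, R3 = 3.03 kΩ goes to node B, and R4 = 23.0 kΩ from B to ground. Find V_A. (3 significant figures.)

The second stage (R3 + R4 = 26.03 kΩ) loads node A in parallel with R2.
R2 ‖ (R3+R4) = 2.122 kΩ.
So V_A = 18.0 × 0.5342 = 9.616 mV.

V_A ≈ 9.62 mV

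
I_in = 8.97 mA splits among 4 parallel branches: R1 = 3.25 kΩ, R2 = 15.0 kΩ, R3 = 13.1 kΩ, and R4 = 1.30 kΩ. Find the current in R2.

Total conductance ΣG = 1/3.25 + 1/15.0 + 1/13.1 + 1/1.30 = 1.220 (units of 1/kΩ).
By the current-divider rule, I = I_in · G_k/ΣG = 8.97 × 0.05465 = 0.4902 mA.

I ≈ 0.490 mA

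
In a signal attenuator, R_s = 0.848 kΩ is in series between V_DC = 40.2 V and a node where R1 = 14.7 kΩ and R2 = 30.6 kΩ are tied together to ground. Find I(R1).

I ≈ 2.52 mA

Equivalent of the parallel group: R_p = 9.930 kΩ.
V_A by voltage divider: V_A = 40.2 × 9.930/(0.848 + 9.930) = 37.04 V.
I(R1) = V_A / R1 = 37.04/14.7 = 2.520 mA.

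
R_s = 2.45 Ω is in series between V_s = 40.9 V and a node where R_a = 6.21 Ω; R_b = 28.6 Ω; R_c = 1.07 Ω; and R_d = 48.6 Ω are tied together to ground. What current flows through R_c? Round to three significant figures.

I ≈ 10.0 A

Equivalent of the parallel group: R_p = 0.8687 Ω.
V_A = 40.9 × 0.8687/3.319 = 10.71 V.
I(R_c) = V_A / R_c = 10.71/1.07 = 10.01 A.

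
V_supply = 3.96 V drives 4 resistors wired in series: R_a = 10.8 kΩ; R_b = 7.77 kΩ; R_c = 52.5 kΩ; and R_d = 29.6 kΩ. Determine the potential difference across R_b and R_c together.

V ≈ 2.37 V

ΣR = 10.8 + 7.77 + 52.5 + 29.6 = 100.7 kΩ.
R_{R_b..R_c} = 7.77 + 52.5 = 60.27 kΩ.
Voltage divider: V = V_supply · (60.27 / 100.7) = 3.96 × 0.5987 = 2.371 V.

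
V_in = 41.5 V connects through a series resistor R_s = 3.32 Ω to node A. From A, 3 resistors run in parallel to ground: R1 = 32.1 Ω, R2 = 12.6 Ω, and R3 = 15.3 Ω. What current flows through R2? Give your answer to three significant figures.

I ≈ 2.08 A

Combine the parallel branches: R_p = (1/32.1 + 1/12.6 + 1/15.3)⁻¹ = 5.686 Ω.
V_A = 41.5 × 5.686/9.006 = 26.20 V.
I(R2) = V_A / R2 = 26.20/12.6 = 2.079 A.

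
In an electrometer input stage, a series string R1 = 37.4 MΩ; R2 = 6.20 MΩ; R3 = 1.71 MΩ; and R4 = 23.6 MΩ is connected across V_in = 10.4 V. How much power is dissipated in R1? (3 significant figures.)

Series current I = V_in/ΣR = 10.4/68.91 = 0.1509 µA.
V(R1) = I·R = 5.644 V; P = V·I = 5.644 × 0.1509 = 0.8519 µW.

P ≈ 0.852 µW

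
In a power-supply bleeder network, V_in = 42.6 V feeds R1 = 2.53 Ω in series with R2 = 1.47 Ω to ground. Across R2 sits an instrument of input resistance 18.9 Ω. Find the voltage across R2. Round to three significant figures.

V_out ≈ 14.9 V

First combine the lower leg with the load: R2 ‖ R_L = 1.364 Ω.
Then V_out = V_in · R2'/(R1 + R2') = 42.6 × 1.364/3.894 = 14.92 V.
(Unloaded it would be 15.7 V; the load pulls it down.)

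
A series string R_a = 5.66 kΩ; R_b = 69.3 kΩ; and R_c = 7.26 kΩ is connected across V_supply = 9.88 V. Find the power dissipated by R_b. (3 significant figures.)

P ≈ 1.00 mW

Series current I = V_supply/ΣR = 9.88/82.22 = 0.1202 mA.
P = I²R = 0.01444 × 69.3 = 1.001 mW.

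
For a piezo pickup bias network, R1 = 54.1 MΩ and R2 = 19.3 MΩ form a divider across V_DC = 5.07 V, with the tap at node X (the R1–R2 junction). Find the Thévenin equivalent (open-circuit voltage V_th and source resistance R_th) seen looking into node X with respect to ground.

V_th ≈ 1.33 V, R_th ≈ 14.2 MΩ

V_th is the unloaded tap voltage: V_DC · R2/(R1+R2) = 5.07 × 0.2629 = 1.333 V.
Looking into X with the source shorted: R_th = R1·R2/(R1+R2) = 54.10 × 19.3/73.40 = 14.23 MΩ.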